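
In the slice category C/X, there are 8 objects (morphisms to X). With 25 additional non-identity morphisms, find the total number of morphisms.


In the slice category C/X, objects are morphisms to X.
Identity morphisms: 8 (one per object of C/X).
Non-identity morphisms: 25.
Total = 8 + 25 = 33

33


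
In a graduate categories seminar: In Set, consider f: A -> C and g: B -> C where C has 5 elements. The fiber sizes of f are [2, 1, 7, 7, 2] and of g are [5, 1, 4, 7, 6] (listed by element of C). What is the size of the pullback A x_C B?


The pullback A x_C B consists of pairs (a, b) with f(a) = g(b).
For each element c in C, the fiber product has |f^-1(c)| * |g^-1(c)| elements.
Summing over C: 2 * 5 + 1 * 1 + 7 * 4 + 7 * 7 + 2 * 6
= 10 + 1 + 28 + 49 + 12 = 100

100


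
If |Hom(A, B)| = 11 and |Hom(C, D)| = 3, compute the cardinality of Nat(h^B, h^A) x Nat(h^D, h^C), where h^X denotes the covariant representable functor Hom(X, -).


By the Yoneda lemma, Nat(h^B, h^A) is isomorphic to Hom(A, B),
so |Nat(h^B, h^A)| = |Hom(A, B)| and |Nat(h^D, h^C)| = |Hom(C, D)|.
|Hom(A, B)| = 11, |Hom(C, D)| = 3.
|Nat(h^B, h^A) x Nat(h^D, h^C)| = 11 * 3 = 33

33


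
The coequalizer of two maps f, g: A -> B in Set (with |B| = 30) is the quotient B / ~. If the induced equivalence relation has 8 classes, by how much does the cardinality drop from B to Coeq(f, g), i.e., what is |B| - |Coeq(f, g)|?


The coequalizer Coeq(f, g) = B / ~ has one element per equivalence class.
|B| = 30, |Coeq(f, g)| = 8.
|B| - |Coeq(f, g)| = 30 - 8 = 22.

22


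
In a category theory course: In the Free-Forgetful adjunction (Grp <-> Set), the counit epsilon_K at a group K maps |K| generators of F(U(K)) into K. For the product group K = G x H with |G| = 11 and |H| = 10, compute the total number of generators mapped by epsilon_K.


The counit epsilon_K: F(U(K)) -> K of the Free-Forgetful adjunction
maps |K| generators of F(U(K)) into K. For K = G x H (the product group),
|G x H| = |G| * |H|.
Total generators mapped = 11 * 10 = 110.

110


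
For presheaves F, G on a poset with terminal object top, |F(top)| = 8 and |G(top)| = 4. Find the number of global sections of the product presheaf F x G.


Global sections of a presheaf on a poset with terminal top satisfy
Gamma(H) ~ H(top). Presheaves admit pointwise products, so
(F x G)(top) = F(top) x G(top) (Cartesian product).
|Gamma(F x G)| = |F(top)| * |G(top)| = 8 * 4 = 32.

32


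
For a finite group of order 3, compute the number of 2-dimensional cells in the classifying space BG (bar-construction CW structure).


In the bar-construction CW model of BG, the n-cells are indexed by
n-tuples [g_1|...|g_n] of non-identity elements of G (degenerate
simplices with some g_i = e do not contribute cells), so there are
(|G| - 1)^n n-cells.
For dim = 2 with |G| = 3:
cells = (3 - 1)^2 = 2^2 = 4

4


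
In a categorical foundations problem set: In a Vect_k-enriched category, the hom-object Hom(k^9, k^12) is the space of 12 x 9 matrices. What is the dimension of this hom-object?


In Vect-enriched categories, Hom(k^n, k^m) is the space of m x n matrices.
dim(Hom(k^9, k^12)) = 12 * 9 = 108

108


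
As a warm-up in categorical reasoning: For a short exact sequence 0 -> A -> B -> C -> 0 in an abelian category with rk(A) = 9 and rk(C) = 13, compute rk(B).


For a short exact sequence 0 -> A -> B -> C -> 0,
rank is additive: rank(B) = rank(A) + rank(C).
rank(B) = 9 + 13 = 22

22


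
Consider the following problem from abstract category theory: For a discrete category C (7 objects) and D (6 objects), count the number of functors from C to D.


A functor from a discrete category C to D is determined by
where each object maps. Each of the 7 objects of C can map
to any of the 6 objects of D independently.
Number of functors = 6^7 = 279936

279936


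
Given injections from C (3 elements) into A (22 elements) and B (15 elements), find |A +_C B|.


The pushout A +_C B identifies the images of C in A and B.
|A +_C B| = |A| + |B| - |C| (for injections).
= 22 + 15 - 3 = 34

34


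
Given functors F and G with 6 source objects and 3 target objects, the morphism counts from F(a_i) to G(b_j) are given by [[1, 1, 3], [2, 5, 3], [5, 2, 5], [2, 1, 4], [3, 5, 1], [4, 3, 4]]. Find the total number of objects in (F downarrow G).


Objects of (F downarrow G) are triples (a, b, h: F(a)->G(b)).
The count equals the sum of all entries in the hom-matrix.
sum(row 0) = 5
sum(row 1) = 10
sum(row 2) = 12
sum(row 3) = 7
sum(row 4) = 9
sum(row 5) = 11
Grand total = 54

54


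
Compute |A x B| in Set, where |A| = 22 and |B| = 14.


In Set, the product A x B is the Cartesian product.
By the universal property, |A x B| = |A| * |B|.
|A x B| = 22 * 14 = 308

308


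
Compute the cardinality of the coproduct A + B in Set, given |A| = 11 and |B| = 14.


In Set, the coproduct A + B is the disjoint union.
|A + B| = |A| + |B| = 11 + 14 = 25

25


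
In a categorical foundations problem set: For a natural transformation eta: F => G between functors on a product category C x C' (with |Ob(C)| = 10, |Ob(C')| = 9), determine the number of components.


A natural transformation eta: F => G assigns one component morphism per
object of the domain category.
The domain is the product category C x C', so
|Ob(C x C')| = |Ob(C)| * |Ob(C')| = 10 * 9 = 90.
Therefore eta has 90 component morphisms.

90


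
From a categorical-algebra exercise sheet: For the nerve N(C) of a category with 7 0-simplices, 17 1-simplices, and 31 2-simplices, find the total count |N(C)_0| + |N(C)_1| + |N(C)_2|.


The 2-skeleton of the nerve N(C) consists of simplices in dimensions 0, 1, 2:
  |N(C)_0| = 7 (objects)
  |N(C)_1| = 17 (morphisms)
  |N(C)_2| = 31 (composable pairs)
Total = 7 + 17 + 31 = 55

55


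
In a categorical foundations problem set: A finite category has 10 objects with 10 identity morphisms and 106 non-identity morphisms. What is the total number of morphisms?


Each object has an identity morphism, giving 10 identities.
Adding the 106 non-identity morphisms:
Total = 10 + 106 = 116

116


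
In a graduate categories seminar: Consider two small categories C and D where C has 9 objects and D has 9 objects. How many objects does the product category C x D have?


The product category C x D has objects that are pairs (c, d).
Number of pairs = |Ob(C)| * |Ob(D)| = 9 * 9 = 81

81


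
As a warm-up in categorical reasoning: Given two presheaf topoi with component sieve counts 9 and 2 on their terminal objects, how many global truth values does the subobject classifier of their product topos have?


In a product of presheaf topoi E_1 x E_2, the subobject classifier
is Omega = Omega_1 x Omega_2 (componentwise), so
|Omega(top)| = |Omega_1(top_1)| * |Omega_2(top_2)|.
= 9 * 2 = 18.

18


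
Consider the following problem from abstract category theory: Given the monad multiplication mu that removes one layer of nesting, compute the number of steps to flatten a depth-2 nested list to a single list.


Each application of mu: T^2 -> T removes one layer of nesting.
Starting at depth 2 (i.e., T^2(X)), we need to reach T(X).
Number of mu applications = 2 - 1 = 1

1


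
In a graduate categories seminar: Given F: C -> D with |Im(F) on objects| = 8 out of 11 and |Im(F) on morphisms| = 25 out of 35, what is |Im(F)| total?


The image of F consists of distinct objects and distinct morphisms.
|Im(F)| on objects = 8
|Im(F)| on morphisms = 25
Total image cardinality = 8 + 25 = 33

33


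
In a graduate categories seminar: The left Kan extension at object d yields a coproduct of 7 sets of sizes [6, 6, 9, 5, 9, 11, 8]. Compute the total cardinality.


Pointwise, the left Kan extension (Lan_F H)(d) is the colimit, indexed
by the comma category (F downarrow d), of H composed with the
projection (F downarrow d) -> C. Here that colimit is given
as a coproduct (disjoint union) of sets, so its cardinality is the
sum of the sizes of the summands.
Coproduct of sets with sizes: 6 + 6 + 9 + 5 + 9 + 11 + 8
= 54

54


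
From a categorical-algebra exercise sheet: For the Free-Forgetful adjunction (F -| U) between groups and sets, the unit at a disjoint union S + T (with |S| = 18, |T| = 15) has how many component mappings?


The unit eta_X: X -> U(F(X)) of the Free-Forgetful adjunction
maps each element of X to a generator of F(X). For X = S + T (disjoint
union in Set), |S + T| = |S| + |T|.
Total mappings = 18 + 15 = 33.

33


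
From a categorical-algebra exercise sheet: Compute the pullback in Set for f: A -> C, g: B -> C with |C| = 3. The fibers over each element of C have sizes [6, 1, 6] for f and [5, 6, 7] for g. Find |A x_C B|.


The pullback A x_C B consists of pairs (a, b) with f(a) = g(b).
For each element c in C, the fiber product has |f^-1(c)| * |g^-1(c)| elements.
Summing over C: 6 * 5 + 1 * 6 + 6 * 7
= 30 + 6 + 42 = 78

78


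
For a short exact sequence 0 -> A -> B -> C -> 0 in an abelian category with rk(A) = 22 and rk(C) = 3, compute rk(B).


For a short exact sequence 0 -> A -> B -> C -> 0,
rank is additive: rank(B) = rank(A) + rank(C).
rank(B) = 22 + 3 = 25

25


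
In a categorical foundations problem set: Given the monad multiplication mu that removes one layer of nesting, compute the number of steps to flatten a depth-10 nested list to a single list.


Each application of mu: T^2 -> T removes one layer of nesting.
Starting at depth 10 (i.e., T^10(X)), we need to reach T(X).
Number of mu applications = 10 - 1 = 9

9


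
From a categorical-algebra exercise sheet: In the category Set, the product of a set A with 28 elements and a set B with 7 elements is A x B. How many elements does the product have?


In Set, the product A x B is the Cartesian product.
By the universal property, |A x B| = |A| * |B|.
|A x B| = 28 * 7 = 196

196


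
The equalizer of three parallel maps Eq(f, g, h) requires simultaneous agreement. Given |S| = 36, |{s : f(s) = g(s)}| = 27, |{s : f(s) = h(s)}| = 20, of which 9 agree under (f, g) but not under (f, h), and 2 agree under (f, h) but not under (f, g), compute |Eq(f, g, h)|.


Eq(f, g, h) is the triple-agreement set: points in S where all three
maps take the same value. Using inclusion-exclusion on the pairwise data:
Pair (f, g) agrees on 27 points; pair (f, h) on 20 points.
Points agreeing under (f, g) but not (f, h) = 9; under (f, h) but not (f, g) = 2.
Triple-agreement = agreement-in-(f, g) minus points that agree under (f, g) but not (f, h):
|Eq(f, g, h)| = 27 - 9 = 18
(cross-check via (f, h): 20 - 2 = 18.)

18


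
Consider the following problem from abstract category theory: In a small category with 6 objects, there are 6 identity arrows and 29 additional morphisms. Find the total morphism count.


Each object has an identity morphism, giving 6 identities.
Adding the 29 non-identity morphisms:
Total = 6 + 29 = 35

35


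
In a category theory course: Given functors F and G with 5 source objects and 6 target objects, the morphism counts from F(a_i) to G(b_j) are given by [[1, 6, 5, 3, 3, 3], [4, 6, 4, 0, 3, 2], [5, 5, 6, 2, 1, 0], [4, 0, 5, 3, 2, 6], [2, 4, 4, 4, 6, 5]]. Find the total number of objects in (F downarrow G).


Objects of (F downarrow G) are triples (a, b, h: F(a)->G(b)).
The count equals the sum of all entries in the hom-matrix.
sum(row 0) = 21
sum(row 1) = 19
sum(row 2) = 19
sum(row 3) = 20
sum(row 4) = 25
Grand total = 104

104


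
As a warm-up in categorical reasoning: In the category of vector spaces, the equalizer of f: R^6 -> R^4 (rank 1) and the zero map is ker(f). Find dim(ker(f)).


The equalizer of f and the zero map is ker(f).
By the rank-nullity theorem: dim(ker(f)) = dim(domain) - rank(f).
dim(ker(f)) = 6 - 1 = 5

5


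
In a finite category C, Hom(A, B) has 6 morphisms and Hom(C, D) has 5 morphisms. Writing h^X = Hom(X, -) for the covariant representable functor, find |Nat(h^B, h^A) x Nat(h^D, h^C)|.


By the Yoneda lemma, Nat(h^B, h^A) is isomorphic to Hom(A, B),
so |Nat(h^B, h^A)| = |Hom(A, B)| and |Nat(h^D, h^C)| = |Hom(C, D)|.
|Hom(A, B)| = 6, |Hom(C, D)| = 5.
|Nat(h^B, h^A) x Nat(h^D, h^C)| = 6 * 5 = 30

30


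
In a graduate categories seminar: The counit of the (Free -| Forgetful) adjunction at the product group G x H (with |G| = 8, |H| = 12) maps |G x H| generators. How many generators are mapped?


The counit epsilon_K: F(U(K)) -> K of the Free-Forgetful adjunction
maps |K| generators of F(U(K)) into K. For K = G x H (the product group),
|G x H| = |G| * |H|.
Total generators mapped = 8 * 12 = 96.

96


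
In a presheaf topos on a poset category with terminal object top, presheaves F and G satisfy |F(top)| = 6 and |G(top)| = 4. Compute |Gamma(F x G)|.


Global sections of a presheaf on a poset with terminal top satisfy
Gamma(H) ~ H(top). Presheaves admit pointwise products, so
(F x G)(top) = F(top) x G(top) (Cartesian product).
|Gamma(F x G)| = |F(top)| * |G(top)| = 6 * 4 = 24.

24


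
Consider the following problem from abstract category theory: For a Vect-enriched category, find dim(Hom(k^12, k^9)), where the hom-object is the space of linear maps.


In Vect-enriched categories, Hom(k^n, k^m) is the space of m x n matrices.
dim(Hom(k^12, k^9)) = 9 * 12 = 108

108


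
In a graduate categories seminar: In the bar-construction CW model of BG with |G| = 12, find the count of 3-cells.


In the bar-construction CW model of BG, the n-cells are indexed by
n-tuples [g_1|...|g_n] of non-identity elements of G (degenerate
simplices with some g_i = e do not contribute cells), so there are
(|G| - 1)^n n-cells.
For dim = 3 with |G| = 12:
cells = (12 - 1)^3 = 11^3 = 1331

1331


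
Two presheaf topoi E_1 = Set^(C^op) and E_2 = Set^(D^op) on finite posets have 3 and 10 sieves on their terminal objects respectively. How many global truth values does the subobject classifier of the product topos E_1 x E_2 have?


In a product of presheaf topoi E_1 x E_2, the subobject classifier
is Omega = Omega_1 x Omega_2 (componentwise), so
|Omega(top)| = |Omega_1(top_1)| * |Omega_2(top_2)|.
= 3 * 10 = 30.

30


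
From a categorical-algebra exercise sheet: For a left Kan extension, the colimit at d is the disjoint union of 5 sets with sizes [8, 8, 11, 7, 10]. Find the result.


Pointwise, the left Kan extension (Lan_F H)(d) is the colimit, indexed
by the comma category (F downarrow d), of H composed with the
projection (F downarrow d) -> C. Here that colimit is given
as a coproduct (disjoint union) of sets, so its cardinality is the
sum of the sizes of the summands.
Coproduct of sets with sizes: 8 + 8 + 11 + 7 + 10
= 44

44


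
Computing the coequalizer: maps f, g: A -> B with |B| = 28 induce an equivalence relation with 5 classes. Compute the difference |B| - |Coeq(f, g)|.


The coequalizer Coeq(f, g) = B / ~ has one element per equivalence class.
|B| = 28, |Coeq(f, g)| = 5.
|B| - |Coeq(f, g)| = 28 - 5 = 23.

23


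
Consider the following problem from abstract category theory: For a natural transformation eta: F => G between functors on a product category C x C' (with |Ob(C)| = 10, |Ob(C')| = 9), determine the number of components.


A natural transformation eta: F => G assigns one component morphism per
object of the domain category.
The domain is the product category C x C', so
|Ob(C x C')| = |Ob(C)| * |Ob(C')| = 10 * 9 = 90.
Therefore eta has 90 component morphisms.

90


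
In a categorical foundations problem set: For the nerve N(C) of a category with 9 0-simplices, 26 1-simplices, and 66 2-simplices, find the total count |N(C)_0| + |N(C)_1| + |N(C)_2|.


The 2-skeleton of the nerve N(C) consists of simplices in dimensions 0, 1, 2:
  |N(C)_0| = 9 (objects)
  |N(C)_1| = 26 (morphisms)
  |N(C)_2| = 66 (composable pairs)
Total = 9 + 26 + 66 = 101

101


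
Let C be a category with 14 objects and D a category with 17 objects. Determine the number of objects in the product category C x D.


The product category C x D has objects that are pairs (c, d).
Number of pairs = |Ob(C)| * |Ob(D)| = 14 * 17 = 238

238


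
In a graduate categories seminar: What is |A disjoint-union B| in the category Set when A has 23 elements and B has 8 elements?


In Set, the coproduct A + B is the disjoint union.
|A + B| = |A| + |B| = 23 + 8 = 31

31


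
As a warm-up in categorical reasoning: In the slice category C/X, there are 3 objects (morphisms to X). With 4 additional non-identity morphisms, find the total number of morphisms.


In the slice category C/X, objects are morphisms to X.
Identity morphisms: 3 (one per object of C/X).
Non-identity morphisms: 4.
Total = 3 + 4 = 7

7


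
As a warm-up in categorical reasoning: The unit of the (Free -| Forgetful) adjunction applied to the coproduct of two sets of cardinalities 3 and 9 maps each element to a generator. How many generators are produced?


The unit eta_X: X -> U(F(X)) of the Free-Forgetful adjunction
maps each element of X to a generator of F(X). For X = S + T (disjoint
union in Set), |S + T| = |S| + |T|.
Total mappings = 3 + 9 = 12.

12


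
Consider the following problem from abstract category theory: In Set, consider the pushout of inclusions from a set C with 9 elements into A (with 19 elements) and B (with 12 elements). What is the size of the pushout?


The pushout A +_C B identifies the images of C in A and B.
|A +_C B| = |A| + |B| - |C| (for injections).
= 19 + 12 - 9 = 22

22


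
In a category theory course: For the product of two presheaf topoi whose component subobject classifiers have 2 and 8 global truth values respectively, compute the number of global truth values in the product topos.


In a product of presheaf topoi E_1 x E_2, the subobject classifier
is Omega = Omega_1 x Omega_2 (componentwise), so
|Omega(top)| = |Omega_1(top_1)| * |Omega_2(top_2)|.
= 2 * 8 = 16.

16


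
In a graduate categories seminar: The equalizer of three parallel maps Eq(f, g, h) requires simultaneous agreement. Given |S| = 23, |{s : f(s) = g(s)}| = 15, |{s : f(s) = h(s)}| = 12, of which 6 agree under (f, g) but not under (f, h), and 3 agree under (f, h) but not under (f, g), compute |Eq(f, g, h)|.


Eq(f, g, h) is the triple-agreement set: points in S where all three
maps take the same value. Using inclusion-exclusion on the pairwise data:
Pair (f, g) agrees on 15 points; pair (f, h) on 12 points.
Points agreeing under (f, g) but not (f, h) = 6; under (f, h) but not (f, g) = 3.
Triple-agreement = agreement-in-(f, g) minus points that agree under (f, g) but not (f, h):
|Eq(f, g, h)| = 15 - 6 = 9
(cross-check via (f, h): 12 - 3 = 9.)

9


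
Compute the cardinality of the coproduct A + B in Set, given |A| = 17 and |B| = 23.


In Set, the coproduct A + B is the disjoint union.
|A + B| = |A| + |B| = 17 + 23 = 40

40


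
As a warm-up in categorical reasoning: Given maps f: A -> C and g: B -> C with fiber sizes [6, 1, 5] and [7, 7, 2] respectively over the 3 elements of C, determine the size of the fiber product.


The pullback A x_C B consists of pairs (a, b) with f(a) = g(b).
For each element c in C, the fiber product has |f^-1(c)| * |g^-1(c)| elements.
Summing over C: 6 * 7 + 1 * 7 + 5 * 2
= 42 + 7 + 10 = 59

59


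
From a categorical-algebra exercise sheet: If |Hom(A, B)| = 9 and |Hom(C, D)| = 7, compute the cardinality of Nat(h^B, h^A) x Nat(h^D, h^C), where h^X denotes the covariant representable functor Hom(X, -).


By the Yoneda lemma, Nat(h^B, h^A) is isomorphic to Hom(A, B),
so |Nat(h^B, h^A)| = |Hom(A, B)| and |Nat(h^D, h^C)| = |Hom(C, D)|.
|Hom(A, B)| = 9, |Hom(C, D)| = 7.
|Nat(h^B, h^A) x Nat(h^D, h^C)| = 9 * 7 = 63

63


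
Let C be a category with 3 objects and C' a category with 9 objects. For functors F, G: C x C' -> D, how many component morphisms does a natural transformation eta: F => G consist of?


A natural transformation eta: F => G assigns one component morphism per
object of the domain category.
The domain is the product category C x C', so
|Ob(C x C')| = |Ob(C)| * |Ob(C')| = 3 * 9 = 27.
Therefore eta has 27 component morphisms.

27


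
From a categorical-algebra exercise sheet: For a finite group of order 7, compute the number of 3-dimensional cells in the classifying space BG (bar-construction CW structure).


In the bar-construction CW model of BG, the n-cells are indexed by
n-tuples [g_1|...|g_n] of non-identity elements of G (degenerate
simplices with some g_i = e do not contribute cells), so there are
(|G| - 1)^n n-cells.
For dim = 3 with |G| = 7:
cells = (7 - 1)^3 = 6^3 = 216

216


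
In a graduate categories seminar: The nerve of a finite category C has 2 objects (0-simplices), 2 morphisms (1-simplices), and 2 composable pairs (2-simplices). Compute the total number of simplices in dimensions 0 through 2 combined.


The 2-skeleton of the nerve N(C) consists of simplices in dimensions 0, 1, 2:
  |N(C)_0| = 2 (objects)
  |N(C)_1| = 2 (morphisms)
  |N(C)_2| = 2 (composable pairs)
Total = 2 + 2 + 2 = 6

6


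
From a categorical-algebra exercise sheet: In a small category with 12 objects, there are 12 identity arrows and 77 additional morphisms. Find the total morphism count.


Each object has an identity morphism, giving 12 identities.
Adding the 77 non-identity morphisms:
Total = 12 + 77 = 89

89


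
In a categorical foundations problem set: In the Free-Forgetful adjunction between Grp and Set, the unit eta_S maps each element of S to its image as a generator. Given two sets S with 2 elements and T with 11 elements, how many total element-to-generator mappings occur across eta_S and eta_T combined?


The unit eta_X: X -> U(F(X)) of the Free-Forgetful adjunction
maps each element of X to a generator of F(X). For X = S + T (disjoint
union in Set), |S + T| = |S| + |T|.
Total mappings = 2 + 11 = 13.

13


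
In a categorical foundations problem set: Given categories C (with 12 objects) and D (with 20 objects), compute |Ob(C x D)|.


The product category C x D has objects that are pairs (c, d).
Number of pairs = |Ob(C)| * |Ob(D)| = 12 * 20 = 240

240


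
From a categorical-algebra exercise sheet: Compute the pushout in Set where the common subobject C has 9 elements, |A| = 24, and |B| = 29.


The pushout A +_C B identifies the images of C in A and B.
|A +_C B| = |A| + |B| - |C| (for injections).
= 24 + 29 - 9 = 44

44


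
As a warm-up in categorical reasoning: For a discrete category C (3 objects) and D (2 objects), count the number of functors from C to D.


A functor from a discrete category C to D is determined by
where each object maps. Each of the 3 objects of C can map
to any of the 2 objects of D independently.
Number of functors = 2^3 = 8

8


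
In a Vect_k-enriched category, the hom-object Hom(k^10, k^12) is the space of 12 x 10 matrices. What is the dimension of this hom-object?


In Vect-enriched categories, Hom(k^n, k^m) is the space of m x n matrices.
dim(Hom(k^10, k^12)) = 12 * 10 = 120

120


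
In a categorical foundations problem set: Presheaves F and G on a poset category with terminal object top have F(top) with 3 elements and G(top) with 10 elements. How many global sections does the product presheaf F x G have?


Global sections of a presheaf on a poset with terminal top satisfy
Gamma(H) ~ H(top). Presheaves admit pointwise products, so
(F x G)(top) = F(top) x G(top) (Cartesian product).
|Gamma(F x G)| = |F(top)| * |G(top)| = 3 * 10 = 30.

30


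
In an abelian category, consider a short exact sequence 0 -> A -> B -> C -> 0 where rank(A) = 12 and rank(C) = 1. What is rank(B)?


For a short exact sequence 0 -> A -> B -> C -> 0,
rank is additive: rank(B) = rank(A) + rank(C).
rank(B) = 12 + 1 = 13

13


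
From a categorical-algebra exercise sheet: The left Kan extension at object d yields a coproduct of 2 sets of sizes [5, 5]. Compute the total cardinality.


Pointwise, the left Kan extension (Lan_F H)(d) is the colimit, indexed
by the comma category (F downarrow d), of H composed with the
projection (F downarrow d) -> C. Here that colimit is given
as a coproduct (disjoint union) of sets, so its cardinality is the
sum of the sizes of the summands.
Coproduct of sets with sizes: 5 + 5
= 10

10


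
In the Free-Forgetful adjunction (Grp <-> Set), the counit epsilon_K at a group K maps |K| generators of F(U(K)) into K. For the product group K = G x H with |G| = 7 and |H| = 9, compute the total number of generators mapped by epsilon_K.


The counit epsilon_K: F(U(K)) -> K of the Free-Forgetful adjunction
maps |K| generators of F(U(K)) into K. For K = G x H (the product group),
|G x H| = |G| * |H|.
Total generators mapped = 7 * 9 = 63.

63


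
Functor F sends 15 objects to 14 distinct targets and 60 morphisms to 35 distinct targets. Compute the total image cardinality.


The image of F consists of distinct objects and distinct morphisms.
|Im(F)| on objects = 14
|Im(F)| on morphisms = 35
Total image cardinality = 14 + 35 = 49

49


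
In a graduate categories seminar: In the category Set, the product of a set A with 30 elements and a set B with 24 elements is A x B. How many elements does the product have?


In Set, the product A x B is the Cartesian product.
By the universal property, |A x B| = |A| * |B|.
|A x B| = 30 * 24 = 720

720


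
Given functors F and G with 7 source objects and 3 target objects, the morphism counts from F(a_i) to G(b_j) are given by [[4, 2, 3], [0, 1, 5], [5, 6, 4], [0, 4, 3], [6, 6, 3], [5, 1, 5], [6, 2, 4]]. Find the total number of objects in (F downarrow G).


Objects of (F downarrow G) are triples (a, b, h: F(a)->G(b)).
The count equals the sum of all entries in the hom-matrix.
sum(row 0) = 9
sum(row 1) = 6
sum(row 2) = 15
sum(row 3) = 7
sum(row 4) = 15
sum(row 5) = 11
sum(row 6) = 12
Grand total = 75

75


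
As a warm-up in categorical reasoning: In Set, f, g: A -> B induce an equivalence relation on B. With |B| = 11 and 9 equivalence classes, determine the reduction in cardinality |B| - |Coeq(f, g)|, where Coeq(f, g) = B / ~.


The coequalizer Coeq(f, g) = B / ~ has one element per equivalence class.
|B| = 11, |Coeq(f, g)| = 9.
|B| - |Coeq(f, g)| = 11 - 9 = 2.

2


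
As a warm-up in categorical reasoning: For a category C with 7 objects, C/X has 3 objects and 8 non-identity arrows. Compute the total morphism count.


In the slice category C/X, objects are morphisms to X.
Identity morphisms: 3 (one per object of C/X).
Non-identity morphisms: 8.
Total = 3 + 8 = 11

11


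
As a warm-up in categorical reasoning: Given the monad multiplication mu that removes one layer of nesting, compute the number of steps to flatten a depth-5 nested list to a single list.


Each application of mu: T^2 -> T removes one layer of nesting.
Starting at depth 5 (i.e., T^5(X)), we need to reach T(X).
Number of mu applications = 5 - 1 = 4

4


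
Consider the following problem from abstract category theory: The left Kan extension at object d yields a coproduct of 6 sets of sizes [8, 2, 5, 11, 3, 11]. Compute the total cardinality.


Pointwise, the left Kan extension (Lan_F H)(d) is the colimit, indexed
by the comma category (F downarrow d), of H composed with the
projection (F downarrow d) -> C. Here that colimit is given
as a coproduct (disjoint union) of sets, so its cardinality is the
sum of the sizes of the summands.
Coproduct of sets with sizes: 8 + 2 + 5 + 11 + 3 + 11
= 40

40


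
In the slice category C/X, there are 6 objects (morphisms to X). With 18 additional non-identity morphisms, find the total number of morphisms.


In the slice category C/X, objects are morphisms to X.
Identity morphisms: 6 (one per object of C/X).
Non-identity morphisms: 18.
Total = 6 + 18 = 24

24


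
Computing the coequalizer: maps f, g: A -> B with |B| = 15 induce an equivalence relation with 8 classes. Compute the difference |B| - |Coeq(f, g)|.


The coequalizer Coeq(f, g) = B / ~ has one element per equivalence class.
|B| = 15, |Coeq(f, g)| = 8.
|B| - |Coeq(f, g)| = 15 - 8 = 7.

7


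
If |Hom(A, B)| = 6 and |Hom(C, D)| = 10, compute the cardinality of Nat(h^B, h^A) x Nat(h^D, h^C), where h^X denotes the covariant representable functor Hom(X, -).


By the Yoneda lemma, Nat(h^B, h^A) is isomorphic to Hom(A, B),
so |Nat(h^B, h^A)| = |Hom(A, B)| and |Nat(h^D, h^C)| = |Hom(C, D)|.
|Hom(A, B)| = 6, |Hom(C, D)| = 10.
|Nat(h^B, h^A) x Nat(h^D, h^C)| = 6 * 10 = 60

60


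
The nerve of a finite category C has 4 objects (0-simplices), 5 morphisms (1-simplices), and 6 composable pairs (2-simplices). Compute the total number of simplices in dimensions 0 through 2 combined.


The 2-skeleton of the nerve N(C) consists of simplices in dimensions 0, 1, 2:
  |N(C)_0| = 4 (objects)
  |N(C)_1| = 5 (morphisms)
  |N(C)_2| = 6 (composable pairs)
Total = 4 + 5 + 6 = 15

15


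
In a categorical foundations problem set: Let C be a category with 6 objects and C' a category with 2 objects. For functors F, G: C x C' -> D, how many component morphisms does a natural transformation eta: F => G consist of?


A natural transformation eta: F => G assigns one component morphism per
object of the domain category.
The domain is the product category C x C', so
|Ob(C x C')| = |Ob(C)| * |Ob(C')| = 6 * 2 = 12.
Therefore eta has 12 component morphisms.

12


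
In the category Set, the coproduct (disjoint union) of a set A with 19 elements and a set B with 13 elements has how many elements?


In Set, the coproduct A + B is the disjoint union.
|A + B| = |A| + |B| = 19 + 13 = 32

32


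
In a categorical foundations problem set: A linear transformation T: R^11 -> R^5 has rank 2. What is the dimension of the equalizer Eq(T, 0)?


The equalizer of f and the zero map is ker(f).
By the rank-nullity theorem: dim(ker(f)) = dim(domain) - rank(f).
dim(ker(f)) = 11 - 2 = 9

9


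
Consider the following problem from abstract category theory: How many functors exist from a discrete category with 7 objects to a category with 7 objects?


A functor from a discrete category C to D is determined by
where each object maps. Each of the 7 objects of C can map
to any of the 7 objects of D independently.
Number of functors = 7^7 = 823543

823543


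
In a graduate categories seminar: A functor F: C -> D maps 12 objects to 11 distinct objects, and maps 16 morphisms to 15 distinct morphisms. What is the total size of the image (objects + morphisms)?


The image of F consists of distinct objects and distinct morphisms.
|Im(F)| on objects = 11
|Im(F)| on morphisms = 15
Total image cardinality = 11 + 15 = 26

26


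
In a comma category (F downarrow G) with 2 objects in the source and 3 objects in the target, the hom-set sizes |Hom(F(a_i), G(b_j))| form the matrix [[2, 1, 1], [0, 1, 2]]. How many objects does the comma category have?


Objects of (F downarrow G) are triples (a, b, h: F(a)->G(b)).
The count equals the sum of all entries in the hom-matrix.
sum(row 0) = 4
sum(row 1) = 3
Grand total = 7

7


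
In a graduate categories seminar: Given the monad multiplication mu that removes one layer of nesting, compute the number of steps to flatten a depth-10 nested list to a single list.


Each application of mu: T^2 -> T removes one layer of nesting.
Starting at depth 10 (i.e., T^10(X)), we need to reach T(X).
Number of mu applications = 10 - 1 = 9

9


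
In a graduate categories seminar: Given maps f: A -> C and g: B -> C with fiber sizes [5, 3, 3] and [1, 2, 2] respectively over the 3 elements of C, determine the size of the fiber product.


The pullback A x_C B consists of pairs (a, b) with f(a) = g(b).
For each element c in C, the fiber product has |f^-1(c)| * |g^-1(c)| elements.
Summing over C: 5 * 1 + 3 * 2 + 3 * 2
= 5 + 6 + 6 = 17

17


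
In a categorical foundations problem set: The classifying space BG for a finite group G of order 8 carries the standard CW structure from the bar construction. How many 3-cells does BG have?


In the bar-construction CW model of BG, the n-cells are indexed by
n-tuples [g_1|...|g_n] of non-identity elements of G (degenerate
simplices with some g_i = e do not contribute cells), so there are
(|G| - 1)^n n-cells.
For dim = 3 with |G| = 8:
cells = (8 - 1)^3 = 7^3 = 343

343


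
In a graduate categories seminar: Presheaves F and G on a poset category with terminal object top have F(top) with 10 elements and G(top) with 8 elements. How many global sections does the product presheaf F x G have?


Global sections of a presheaf on a poset with terminal top satisfy
Gamma(H) ~ H(top). Presheaves admit pointwise products, so
(F x G)(top) = F(top) x G(top) (Cartesian product).
|Gamma(F x G)| = |F(top)| * |G(top)| = 10 * 8 = 80.

80


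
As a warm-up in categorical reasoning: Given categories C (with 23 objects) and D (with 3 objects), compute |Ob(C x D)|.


The product category C x D has objects that are pairs (c, d).
Number of pairs = |Ob(C)| * |Ob(D)| = 23 * 3 = 69

69


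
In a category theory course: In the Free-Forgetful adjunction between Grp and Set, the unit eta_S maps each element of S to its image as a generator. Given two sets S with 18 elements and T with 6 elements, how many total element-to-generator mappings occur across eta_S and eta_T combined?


The unit eta_X: X -> U(F(X)) of the Free-Forgetful adjunction
maps each element of X to a generator of F(X). For X = S + T (disjoint
union in Set), |S + T| = |S| + |T|.
Total mappings = 18 + 6 = 24.

24


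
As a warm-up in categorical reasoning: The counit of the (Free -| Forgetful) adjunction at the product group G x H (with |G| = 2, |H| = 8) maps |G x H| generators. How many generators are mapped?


The counit epsilon_K: F(U(K)) -> K of the Free-Forgetful adjunction
maps |K| generators of F(U(K)) into K. For K = G x H (the product group),
|G x H| = |G| * |H|.
Total generators mapped = 2 * 8 = 16.

16


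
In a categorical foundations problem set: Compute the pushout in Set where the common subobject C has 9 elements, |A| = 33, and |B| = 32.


The pushout A +_C B identifies the images of C in A and B.
|A +_C B| = |A| + |B| - |C| (for injections).
= 33 + 32 - 9 = 56

56


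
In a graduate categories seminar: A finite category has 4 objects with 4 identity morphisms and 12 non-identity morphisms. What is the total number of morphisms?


Each object has an identity morphism, giving 4 identities.
Adding the 12 non-identity morphisms:
Total = 4 + 12 = 16

16


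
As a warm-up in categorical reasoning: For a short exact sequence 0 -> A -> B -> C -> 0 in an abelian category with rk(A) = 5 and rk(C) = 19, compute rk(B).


For a short exact sequence 0 -> A -> B -> C -> 0,
rank is additive: rank(B) = rank(A) + rank(C).
rank(B) = 5 + 19 = 24

24


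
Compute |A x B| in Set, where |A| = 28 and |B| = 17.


In Set, the product A x B is the Cartesian product.
By the universal property, |A x B| = |A| * |B|.
|A x B| = 28 * 17 = 476

476


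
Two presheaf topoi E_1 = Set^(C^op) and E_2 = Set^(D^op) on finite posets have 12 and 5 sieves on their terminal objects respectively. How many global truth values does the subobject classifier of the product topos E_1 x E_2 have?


In a product of presheaf topoi E_1 x E_2, the subobject classifier
is Omega = Omega_1 x Omega_2 (componentwise), so
|Omega(top)| = |Omega_1(top_1)| * |Omega_2(top_2)|.
= 12 * 5 = 60.

60


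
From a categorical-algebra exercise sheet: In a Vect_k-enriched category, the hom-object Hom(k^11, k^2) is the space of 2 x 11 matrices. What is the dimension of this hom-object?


In Vect-enriched categories, Hom(k^n, k^m) is the space of m x n matrices.
dim(Hom(k^11, k^2)) = 2 * 11 = 22

22


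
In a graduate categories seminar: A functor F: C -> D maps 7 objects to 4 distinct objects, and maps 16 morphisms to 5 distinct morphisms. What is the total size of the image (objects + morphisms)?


The image of F consists of distinct objects and distinct morphisms.
|Im(F)| on objects = 4
|Im(F)| on morphisms = 5
Total image cardinality = 4 + 5 = 9

9


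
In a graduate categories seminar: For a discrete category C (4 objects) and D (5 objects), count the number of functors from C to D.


A functor from a discrete category C to D is determined by
where each object maps. Each of the 4 objects of C can map
to any of the 5 objects of D independently.
Number of functors = 5^4 = 625

625


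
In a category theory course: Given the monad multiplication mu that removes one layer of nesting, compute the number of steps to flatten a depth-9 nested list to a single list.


Each application of mu: T^2 -> T removes one layer of nesting.
Starting at depth 9 (i.e., T^9(X)), we need to reach T(X).
Number of mu applications = 9 - 1 = 8

8


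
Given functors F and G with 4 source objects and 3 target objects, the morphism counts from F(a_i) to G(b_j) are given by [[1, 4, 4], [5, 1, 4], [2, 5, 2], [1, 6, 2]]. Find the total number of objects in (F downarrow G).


Objects of (F downarrow G) are triples (a, b, h: F(a)->G(b)).
The count equals the sum of all entries in the hom-matrix.
sum(row 0) = 9
sum(row 1) = 10
sum(row 2) = 9
sum(row 3) = 9
Grand total = 37

37


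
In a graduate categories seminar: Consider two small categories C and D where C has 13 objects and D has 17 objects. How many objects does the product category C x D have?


The product category C x D has objects that are pairs (c, d).
Number of pairs = |Ob(C)| * |Ob(D)| = 13 * 17 = 221

221


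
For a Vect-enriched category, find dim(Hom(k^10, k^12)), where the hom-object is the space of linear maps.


In Vect-enriched categories, Hom(k^n, k^m) is the space of m x n matrices.
dim(Hom(k^10, k^12)) = 12 * 10 = 120

120


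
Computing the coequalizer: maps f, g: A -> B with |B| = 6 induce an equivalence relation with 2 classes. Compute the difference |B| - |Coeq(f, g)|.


The coequalizer Coeq(f, g) = B / ~ has one element per equivalence class.
|B| = 6, |Coeq(f, g)| = 2.
|B| - |Coeq(f, g)| = 6 - 2 = 4.

4


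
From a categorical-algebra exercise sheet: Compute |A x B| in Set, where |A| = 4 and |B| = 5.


In Set, the product A x B is the Cartesian product.
By the universal property, |A x B| = |A| * |B|.
|A x B| = 4 * 5 = 20

20


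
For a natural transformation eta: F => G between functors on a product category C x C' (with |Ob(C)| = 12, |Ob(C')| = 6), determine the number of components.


A natural transformation eta: F => G assigns one component morphism per
object of the domain category.
The domain is the product category C x C', so
|Ob(C x C')| = |Ob(C)| * |Ob(C')| = 12 * 6 = 72.
Therefore eta has 72 component morphisms.

72


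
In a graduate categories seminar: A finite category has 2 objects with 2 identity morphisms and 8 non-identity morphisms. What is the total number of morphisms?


Each object has an identity morphism, giving 2 identities.
Adding the 8 non-identity morphisms:
Total = 2 + 8 = 10

10


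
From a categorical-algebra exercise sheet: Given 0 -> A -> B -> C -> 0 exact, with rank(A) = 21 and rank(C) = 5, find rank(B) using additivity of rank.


For a short exact sequence 0 -> A -> B -> C -> 0,
rank is additive: rank(B) = rank(A) + rank(C).
rank(B) = 21 + 5 = 26

26


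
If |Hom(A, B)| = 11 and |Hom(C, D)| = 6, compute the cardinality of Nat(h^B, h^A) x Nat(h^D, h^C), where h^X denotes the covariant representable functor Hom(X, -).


By the Yoneda lemma, Nat(h^B, h^A) is isomorphic to Hom(A, B),
so |Nat(h^B, h^A)| = |Hom(A, B)| and |Nat(h^D, h^C)| = |Hom(C, D)|.
|Hom(A, B)| = 11, |Hom(C, D)| = 6.
|Nat(h^B, h^A) x Nat(h^D, h^C)| = 11 * 6 = 66

66


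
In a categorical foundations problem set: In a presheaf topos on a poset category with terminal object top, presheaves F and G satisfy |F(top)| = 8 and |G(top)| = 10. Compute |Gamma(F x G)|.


Global sections of a presheaf on a poset with terminal top satisfy
Gamma(H) ~ H(top). Presheaves admit pointwise products, so
(F x G)(top) = F(top) x G(top) (Cartesian product).
|Gamma(F x G)| = |F(top)| * |G(top)| = 8 * 10 = 80.

80


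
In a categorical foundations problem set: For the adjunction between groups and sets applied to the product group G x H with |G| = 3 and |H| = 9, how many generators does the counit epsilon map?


The counit epsilon_K: F(U(K)) -> K of the Free-Forgetful adjunction
maps |K| generators of F(U(K)) into K. For K = G x H (the product group),
|G x H| = |G| * |H|.
Total generators mapped = 3 * 9 = 27.

27
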